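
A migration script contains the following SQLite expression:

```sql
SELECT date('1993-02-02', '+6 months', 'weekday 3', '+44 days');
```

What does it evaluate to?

1993-09-17

Adding +6 months to 1993-02-02 gives 1993-08-02.
`weekday 3` advances to the next Wednesday; 1993-08-02 is a Monday, so it moves forward to 1993-08-04.
Applying '+44 days' to 1993-08-04: counting 44 days forward gives 1993-09-17.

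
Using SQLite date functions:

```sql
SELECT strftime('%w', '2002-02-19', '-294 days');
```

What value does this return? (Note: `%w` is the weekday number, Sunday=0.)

2

First apply '-294 days': 2002-02-19 → 2001-05-01.
2001-05-01 is a Tuesday; with Sunday=0 that is 2.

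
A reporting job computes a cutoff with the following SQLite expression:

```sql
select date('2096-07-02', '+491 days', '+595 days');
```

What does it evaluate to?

2099-06-23

Applying '+491 days' to 2096-07-02: counting 491 days forward gives 2097-11-05.
Applying '+595 days' to 2097-11-05: counting 595 days forward gives 2099-06-23.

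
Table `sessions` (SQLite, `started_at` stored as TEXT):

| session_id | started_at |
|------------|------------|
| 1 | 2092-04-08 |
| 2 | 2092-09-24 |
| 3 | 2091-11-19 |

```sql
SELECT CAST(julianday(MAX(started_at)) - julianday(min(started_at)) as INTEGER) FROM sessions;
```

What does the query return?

310

MIN = 2091-11-19, MAX = 2092-09-24.
11 days remain in November 2091 after the 19th (30 − 19).
Full months from December 2091 through August 2092 contribute their day counts.
Then 24 days into September 2092.
Total: 11 + 31 + 31 + 29 + 31 + 30 + 31 + 30 + 31 + 31 + 24 = 310.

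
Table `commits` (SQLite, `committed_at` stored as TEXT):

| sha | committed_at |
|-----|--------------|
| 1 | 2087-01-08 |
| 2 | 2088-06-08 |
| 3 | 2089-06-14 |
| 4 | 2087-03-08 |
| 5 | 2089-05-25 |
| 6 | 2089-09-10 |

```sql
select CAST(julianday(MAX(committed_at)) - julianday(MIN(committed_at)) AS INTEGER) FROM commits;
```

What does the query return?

MIN = 2087-01-08, MAX = 2089-09-10.
23 days remain in January 2087 after the 8th (31 − 8).
Full months from February 2087 through August 2089 contribute their day counts.
Then 10 days into September 2089.
Total: 23 + 28 + 31 + 30 + 31 + 30 + 31 + 31 + 30 + 31 + 30 + 31 + 31 + 29 + 31 + 30 + 31 + 30 + 31 + 31 + 30 + 31 + 30 + 31 + 31 + 28 + 31 + 30 + 31 + 30 + 31 + 31 + 10 = 976.

976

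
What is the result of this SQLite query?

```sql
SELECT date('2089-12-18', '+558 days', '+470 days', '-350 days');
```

2091-10-27

Applying '+558 days' to 2089-12-18: counting 558 days forward gives 2091-06-29.
Applying '+470 days' to 2091-06-29: counting 470 days forward gives 2092-10-11.
Applying '-350 days' to 2092-10-11: counting 350 days back gives 2091-10-27.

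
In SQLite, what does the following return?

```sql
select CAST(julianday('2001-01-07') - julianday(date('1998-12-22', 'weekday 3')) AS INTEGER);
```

`weekday 3` advances to the next Wednesday; 1998-12-22 is a Tuesday, so it moves forward to 1998-12-23.
8 days remain in December 1998 after the 23rd (31 − 23).
Full months from January 1999 through December 2000 contribute their day counts.
Then 7 days into January 2001.
Total: 8 + 31 + 28 + 31 + 30 + 31 + 30 + 31 + 31 + 30 + 31 + 30 + 31 + 31 + 29 + 31 + 30 + 31 + 30 + 31 + 31 + 30 + 31 + 30 + 31 + 7 = 746.

746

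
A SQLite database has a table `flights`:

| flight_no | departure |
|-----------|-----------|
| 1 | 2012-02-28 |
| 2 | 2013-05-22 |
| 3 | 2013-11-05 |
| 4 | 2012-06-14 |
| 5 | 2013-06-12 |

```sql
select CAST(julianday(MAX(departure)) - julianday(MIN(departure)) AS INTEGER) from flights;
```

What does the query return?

MIN = 2012-02-28, MAX = 2013-11-05.
1 day remains in February 2012 after the 28th (29 − 28).
Full months from March 2012 through October 2013 contribute their day counts.
Then 5 days into November 2013.
Total: 1 + 31 + 30 + 31 + 30 + 31 + 31 + 30 + 31 + 30 + 31 + 31 + 28 + 31 + 30 + 31 + 30 + 31 + 31 + 30 + 31 + 5 = 616.

616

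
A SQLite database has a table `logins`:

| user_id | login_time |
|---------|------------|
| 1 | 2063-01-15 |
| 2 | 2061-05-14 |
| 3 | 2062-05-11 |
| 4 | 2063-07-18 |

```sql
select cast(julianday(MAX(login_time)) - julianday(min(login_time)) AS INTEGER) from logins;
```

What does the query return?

MIN = 2061-05-14, MAX = 2063-07-18.
17 days remain in May 2061 after the 14th (31 − 14).
Full months from June 2061 through June 2063 contribute their day counts.
Then 18 days into July 2063.
Total: 17 + 30 + 31 + 31 + 30 + 31 + 30 + 31 + 31 + 28 + 31 + 30 + 31 + 30 + 31 + 31 + 30 + 31 + 30 + 31 + 31 + 28 + 31 + 30 + 31 + 30 + 18 = 795.

795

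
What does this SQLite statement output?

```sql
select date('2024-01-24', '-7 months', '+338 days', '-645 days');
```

Adding -7 months to 2024-01-24 gives 2023-06-24.
Applying '+338 days' to 2023-06-24: counting 338 days forward gives 2024-05-27.
Applying '-645 days' to 2024-05-27: counting 645 days back gives 2022-08-21.

2022-08-21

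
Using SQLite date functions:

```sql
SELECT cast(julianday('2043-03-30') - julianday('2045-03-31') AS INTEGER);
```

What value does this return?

-732

1 day remains in March 2043 after the 30th (31 − 30).
Full months from April 2043 through February 2045 contribute their day counts.
Then 31 days into March 2045.
Total: 1 + 30 + 31 + 30 + 31 + 31 + 30 + 31 + 30 + 31 + 31 + 29 + 31 + 30 + 31 + 30 + 31 + 31 + 30 + 31 + 30 + 31 + 31 + 28 + 31 = 732.
The subtraction is earlier − later, so the result is −732 → -732.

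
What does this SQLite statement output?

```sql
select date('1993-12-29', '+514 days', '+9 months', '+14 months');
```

Applying '+514 days' to 1993-12-29: counting 514 days forward gives 1995-05-27.
Adding +9 months to 1995-05-27 gives 1996-02-27.
Adding +14 months to 1996-02-27 gives 1997-04-27.

1997-04-27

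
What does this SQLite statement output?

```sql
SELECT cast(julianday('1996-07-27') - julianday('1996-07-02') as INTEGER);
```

25

Both dates are in July 1996: 27 − 2 = 25.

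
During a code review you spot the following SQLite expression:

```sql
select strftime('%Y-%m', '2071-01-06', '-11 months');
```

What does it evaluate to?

First apply '-11 months': 2071-01-06 → 2070-02-06.
`%Y-%m` extracts the year-month: 2070-02.

2070-02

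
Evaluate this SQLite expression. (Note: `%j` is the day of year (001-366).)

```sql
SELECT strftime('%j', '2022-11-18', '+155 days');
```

112

First apply '+155 days': 2022-11-18 → 2023-04-22.
Day-of-year for 2023-04-22: days since 2023-01-01 inclusive = 112, zero-padded to 112.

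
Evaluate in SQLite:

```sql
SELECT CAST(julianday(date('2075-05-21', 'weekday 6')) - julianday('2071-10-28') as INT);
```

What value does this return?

1305

`weekday 6` advances to the next Saturday; 2075-05-21 is a Tuesday, so it moves forward to 2075-05-25.
3 days remain in October 2071 after the 28th (31 − 28).
Full months from November 2071 through April 2075 contribute their day counts.
Then 25 days into May 2075.
Total: 3 + 30 + 31 + 31 + 29 + 31 + 30 + 31 + 30 + 31 + 31 + 30 + 31 + 30 + 31 + 31 + 28 + 31 + 30 + 31 + 30 + 31 + 31 + 30 + 31 + 30 + 31 + 31 + 28 + 31 + 30 + 31 + 30 + 31 + 31 + 30 + 31 + 30 + 31 + 31 + 28 + 31 + 30 + 25 = 1305.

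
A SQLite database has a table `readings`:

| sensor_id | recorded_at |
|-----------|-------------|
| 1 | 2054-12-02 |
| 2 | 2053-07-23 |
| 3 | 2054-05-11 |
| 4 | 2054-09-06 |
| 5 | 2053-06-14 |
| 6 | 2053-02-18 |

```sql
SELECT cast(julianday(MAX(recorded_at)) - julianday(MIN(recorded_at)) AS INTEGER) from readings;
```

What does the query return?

MIN = 2053-02-18, MAX = 2054-12-02.
10 days remain in February 2053 after the 18th (28 − 18).
Full months from March 2053 through November 2054 contribute their day counts.
Then 2 days into December 2054.
Total: 10 + 31 + 30 + 31 + 30 + 31 + 31 + 30 + 31 + 30 + 31 + 31 + 28 + 31 + 30 + 31 + 30 + 31 + 31 + 30 + 31 + 30 + 2 = 652.

652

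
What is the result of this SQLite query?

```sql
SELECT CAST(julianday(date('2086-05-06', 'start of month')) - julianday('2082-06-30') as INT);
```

`start of month` rewinds 2086-05-06 to 2086-05-01.
0 days remain in June 2082 after the 30th (30 − 30).
Full months from July 2082 through April 2086 contribute their day counts.
Then 1 day into May 2086.
Total: 0 + 31 + 31 + 30 + 31 + 30 + 31 + 31 + 28 + 31 + 30 + 31 + 30 + 31 + 31 + 30 + 31 + 30 + 31 + 31 + 29 + 31 + 30 + 31 + 30 + 31 + 31 + 30 + 31 + 30 + 31 + 31 + 28 + 31 + 30 + 31 + 30 + 31 + 31 + 30 + 31 + 30 + 31 + 31 + 28 + 31 + 30 + 1 = 1401.

1401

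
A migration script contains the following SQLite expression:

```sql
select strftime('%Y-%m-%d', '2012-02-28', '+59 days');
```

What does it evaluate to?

First apply '+59 days': 2012-02-28 → 2012-04-27.
`%Y-%m-%d` extracts the ISO date: 2012-04-27.

2012-04-27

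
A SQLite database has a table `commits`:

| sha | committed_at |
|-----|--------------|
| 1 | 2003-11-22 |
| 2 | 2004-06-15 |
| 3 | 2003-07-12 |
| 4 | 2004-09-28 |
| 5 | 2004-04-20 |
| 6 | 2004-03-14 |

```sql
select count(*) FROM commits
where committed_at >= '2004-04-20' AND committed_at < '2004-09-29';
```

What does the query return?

3

Rows in [2004-04-20, 2004-09-29): 2004-06-15, 2004-09-28, 2004-04-20 → 3 rows.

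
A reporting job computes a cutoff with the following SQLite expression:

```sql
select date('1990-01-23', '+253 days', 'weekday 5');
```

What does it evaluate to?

Applying '+253 days' to 1990-01-23: counting 253 days forward gives 1990-10-03.
`weekday 5` advances to the next Friday; 1990-10-03 is a Wednesday, so it moves forward to 1990-10-05.

1990-10-05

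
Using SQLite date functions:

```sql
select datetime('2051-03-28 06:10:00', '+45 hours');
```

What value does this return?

+45 hours from 2051-03-28 06:10:00 is 2051-03-30 03:10:00 (crosses midnight).

2051-03-30 03:10:00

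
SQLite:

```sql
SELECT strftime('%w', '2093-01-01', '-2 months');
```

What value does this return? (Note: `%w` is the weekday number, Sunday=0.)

First apply '-2 months': 2093-01-01 → 2092-11-01.
2092-11-01 is a Saturday; with Sunday=0 that is 6.

6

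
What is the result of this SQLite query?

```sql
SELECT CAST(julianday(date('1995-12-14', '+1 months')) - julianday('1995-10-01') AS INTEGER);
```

Adding +1 month to 1995-12-14 gives 1996-01-14.
30 days remain in October 1995 after the 1st (31 − 1).
November 1995: 30 days.
December 1995: 31 days.
Then 14 days into January 1996.
Total: 30 + 30 + 31 + 14 = 105.

105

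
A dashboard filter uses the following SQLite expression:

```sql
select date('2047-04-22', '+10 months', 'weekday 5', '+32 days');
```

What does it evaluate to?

Adding +10 months to 2047-04-22 gives 2048-02-22.
`weekday 5` advances to the next Friday; 2048-02-22 is a Saturday, so it moves forward to 2048-02-28.
February 2048 has 29 days; 1 remain after the 28th, so 2 days reach 2048-03-01.
Advancing 30 more days within March lands on 2048-03-31.

2048-03-31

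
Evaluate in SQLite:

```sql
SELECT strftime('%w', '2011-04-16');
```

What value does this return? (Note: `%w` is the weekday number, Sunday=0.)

2011-04-16 is a Saturday; with Sunday=0 that is 6.

6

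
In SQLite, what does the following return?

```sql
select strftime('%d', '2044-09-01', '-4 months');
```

01

First apply '-4 months': 2044-09-01 → 2044-05-01.
`%d` extracts the 2-digit day of month: 01.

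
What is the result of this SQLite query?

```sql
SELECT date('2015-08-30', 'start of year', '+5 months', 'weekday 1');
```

`start of year` rewinds 2015-08-30 to 2015-01-01.
Adding +5 months to 2015-01-01 gives 2015-06-01.
`weekday 1` advances to the next Monday; 2015-06-01 is already a Monday, so it stays at 2015-06-01.

2015-06-01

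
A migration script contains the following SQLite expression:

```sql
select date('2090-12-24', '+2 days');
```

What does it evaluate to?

Advancing 2 more days within December lands on 2090-12-26.

2090-12-26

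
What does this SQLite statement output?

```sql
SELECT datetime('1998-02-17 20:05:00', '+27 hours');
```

+27 hours from 1998-02-17 20:05:00 is 1998-02-18 23:05:00 (crosses midnight).

1998-02-18 23:05:00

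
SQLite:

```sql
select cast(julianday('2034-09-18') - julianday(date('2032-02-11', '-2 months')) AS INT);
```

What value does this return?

1012

Adding -2 months to 2032-02-11 gives 2031-12-11.
20 days remain in December 2031 after the 11th (31 − 11).
Full months from January 2032 through August 2034 contribute their day counts.
Then 18 days into September 2034.
Total: 20 + 31 + 29 + 31 + 30 + 31 + 30 + 31 + 31 + 30 + 31 + 30 + 31 + 31 + 28 + 31 + 30 + 31 + 30 + 31 + 31 + 30 + 31 + 30 + 31 + 31 + 28 + 31 + 30 + 31 + 30 + 31 + 31 + 18 = 1012.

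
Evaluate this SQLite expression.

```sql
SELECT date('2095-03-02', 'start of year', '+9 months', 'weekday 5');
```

2095-10-07

`start of year` rewinds 2095-03-02 to 2095-01-01.
Adding +9 months to 2095-01-01 gives 2095-10-01.
`weekday 5` advances to the next Friday; 2095-10-01 is a Saturday, so it moves forward to 2095-10-07.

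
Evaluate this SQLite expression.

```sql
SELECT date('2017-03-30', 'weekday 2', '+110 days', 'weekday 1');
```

`weekday 2` advances to the next Tuesday; 2017-03-30 is a Thursday, so it moves forward to 2017-04-04.
Applying '+110 days' to 2017-04-04: counting 110 days forward gives 2017-07-23.
`weekday 1` advances to the next Monday; 2017-07-23 is a Sunday, so it moves forward to 2017-07-24.

2017-07-24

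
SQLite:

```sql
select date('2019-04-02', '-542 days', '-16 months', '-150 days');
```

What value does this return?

2016-01-09

Applying '-542 days' to 2019-04-02: counting 542 days back gives 2017-10-07.
Adding -16 months to 2017-10-07 gives 2016-06-07.
Applying '-150 days' to 2016-06-07: counting 150 days back gives 2016-01-09.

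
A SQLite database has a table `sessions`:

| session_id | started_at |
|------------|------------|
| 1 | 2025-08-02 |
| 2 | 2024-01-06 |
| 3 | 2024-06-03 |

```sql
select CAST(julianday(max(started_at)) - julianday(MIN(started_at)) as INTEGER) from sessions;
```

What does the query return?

574

MIN = 2024-01-06, MAX = 2025-08-02.
25 days remain in January 2024 after the 6th (31 − 6).
Full months from February 2024 through July 2025 contribute their day counts.
Then 2 days into August 2025.
Total: 25 + 29 + 31 + 30 + 31 + 30 + 31 + 31 + 30 + 31 + 30 + 31 + 31 + 28 + 31 + 30 + 31 + 30 + 31 + 2 = 574.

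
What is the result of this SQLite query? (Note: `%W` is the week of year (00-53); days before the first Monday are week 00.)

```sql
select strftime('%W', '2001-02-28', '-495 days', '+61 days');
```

First apply '-495 days', '+61 days': 2001-02-28 → 1999-12-22.
1999-12-22 is a Wednesday. SQLite's %W counts Mondays since the year started; the result is 51.

51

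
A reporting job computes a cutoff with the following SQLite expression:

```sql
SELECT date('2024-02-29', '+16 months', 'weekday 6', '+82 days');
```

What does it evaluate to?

Adding +16 months to 2024-02-29 gives 2025-06-29.
`weekday 6` advances to the next Saturday; 2025-06-29 is a Sunday, so it moves forward to 2025-07-05.
Applying '+82 days' to 2025-07-05: counting 82 days forward gives 2025-09-25.

2025-09-25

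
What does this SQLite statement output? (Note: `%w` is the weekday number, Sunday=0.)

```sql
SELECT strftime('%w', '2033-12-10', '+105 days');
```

First apply '+105 days': 2033-12-10 → 2034-03-25.
2034-03-25 is a Saturday; with Sunday=0 that is 6.

6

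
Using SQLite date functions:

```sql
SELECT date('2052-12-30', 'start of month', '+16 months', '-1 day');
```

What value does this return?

2054-03-31

`start of month` rewinds 2052-12-30 to 2052-12-01.
Adding +16 months to 2052-12-01 gives 2054-04-01.
Going back 1 day from 2054-04-01 reaches 2054-03-31 (last day of March, 31 days).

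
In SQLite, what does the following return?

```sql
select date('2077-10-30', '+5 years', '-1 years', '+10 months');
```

Adding +5 years to 2077-10-30 gives 2082-10-30.
Adding -1 year to 2082-10-30 gives 2081-10-30.
Adding +10 months to 2081-10-30 gives 2082-08-30.

2082-08-30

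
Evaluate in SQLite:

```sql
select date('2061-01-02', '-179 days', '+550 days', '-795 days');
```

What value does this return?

2059-11-05

Applying '-179 days' to 2061-01-02: counting 179 days back gives 2060-07-07.
Applying '+550 days' to 2060-07-07: counting 550 days forward gives 2062-01-08.
Applying '-795 days' to 2062-01-08: counting 795 days back gives 2059-11-05.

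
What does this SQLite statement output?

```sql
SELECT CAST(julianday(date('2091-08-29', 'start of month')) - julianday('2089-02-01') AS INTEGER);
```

911

`start of month` rewinds 2091-08-29 to 2091-08-01.
27 days remain in February 2089 after the 1st (28 − 1).
Full months from March 2089 through July 2091 contribute their day counts.
Then 1 day into August 2091.
Total: 27 + 31 + 30 + 31 + 30 + 31 + 31 + 30 + 31 + 30 + 31 + 31 + 28 + 31 + 30 + 31 + 30 + 31 + 31 + 30 + 31 + 30 + 31 + 31 + 28 + 31 + 30 + 31 + 30 + 31 + 1 = 911.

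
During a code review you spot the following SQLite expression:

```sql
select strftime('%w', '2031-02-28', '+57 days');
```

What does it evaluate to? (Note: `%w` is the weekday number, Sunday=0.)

First apply '+57 days': 2031-02-28 → 2031-04-26.
2031-04-26 is a Saturday; with Sunday=0 that is 6.

6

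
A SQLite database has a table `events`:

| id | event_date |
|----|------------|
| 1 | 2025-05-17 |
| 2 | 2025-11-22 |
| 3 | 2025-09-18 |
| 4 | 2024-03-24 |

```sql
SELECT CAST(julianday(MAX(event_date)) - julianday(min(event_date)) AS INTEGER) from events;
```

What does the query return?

608

MIN = 2024-03-24, MAX = 2025-11-22.
7 days remain in March 2024 after the 24th (31 − 24).
Full months from April 2024 through October 2025 contribute their day counts.
Then 22 days into November 2025.
Total: 7 + 30 + 31 + 30 + 31 + 31 + 30 + 31 + 30 + 31 + 31 + 28 + 31 + 30 + 31 + 30 + 31 + 31 + 30 + 31 + 22 = 608.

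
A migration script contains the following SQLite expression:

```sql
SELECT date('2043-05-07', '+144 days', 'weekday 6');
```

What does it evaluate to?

Applying '+144 days' to 2043-05-07: counting 144 days forward gives 2043-09-28.
`weekday 6` advances to the next Saturday; 2043-09-28 is a Monday, so it moves forward to 2043-10-03.

2043-10-03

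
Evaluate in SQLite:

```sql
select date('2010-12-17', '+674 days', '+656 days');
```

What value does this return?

Applying '+674 days' to 2010-12-17: counting 674 days forward gives 2012-10-21.
Applying '+656 days' to 2012-10-21: counting 656 days forward gives 2014-08-08.

2014-08-08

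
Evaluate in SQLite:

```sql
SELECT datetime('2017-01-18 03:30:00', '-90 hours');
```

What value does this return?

-90 hours from 2017-01-18 03:30:00 is 2017-01-14 09:30:00 (crosses midnight).

2017-01-14 09:30:00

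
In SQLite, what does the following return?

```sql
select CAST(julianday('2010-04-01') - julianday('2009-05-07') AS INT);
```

24 days remain in May 2009 after the 7th (31 − 7).
Full months from June 2009 through March 2010 contribute their day counts.
Then 1 day into April 2010.
Total: 24 + 30 + 31 + 31 + 30 + 31 + 30 + 31 + 31 + 28 + 31 + 1 = 329.

329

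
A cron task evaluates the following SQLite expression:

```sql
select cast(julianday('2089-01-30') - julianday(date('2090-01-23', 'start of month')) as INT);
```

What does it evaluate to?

-336

`start of month` rewinds 2090-01-23 to 2090-01-01.
1 day remains in January 2089 after the 30th (31 − 30).
Full months from February 2089 through December 2089 contribute their day counts.
Then 1 day into January 2090.
Total: 1 + 28 + 31 + 30 + 31 + 30 + 31 + 31 + 30 + 31 + 30 + 31 + 1 = 336.
The subtraction is earlier − later, so the result is −336 → -336.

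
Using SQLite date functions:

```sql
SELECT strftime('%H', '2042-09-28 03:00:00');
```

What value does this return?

03

`%H` extracts the 2-digit hour (00-23): 03.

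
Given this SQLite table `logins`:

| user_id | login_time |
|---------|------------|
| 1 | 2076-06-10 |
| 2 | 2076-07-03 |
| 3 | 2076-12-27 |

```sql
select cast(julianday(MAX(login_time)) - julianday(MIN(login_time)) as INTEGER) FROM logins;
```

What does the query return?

MIN = 2076-06-10, MAX = 2076-12-27.
20 days remain in June 2076 after the 10th (30 − 10).
July 2076: 31 days.
August 2076: 31 days.
September 2076: 30 days.
October 2076: 31 days.
November 2076: 30 days.
Then 27 days into December 2076.
Total: 20 + 31 + 31 + 30 + 31 + 30 + 27 = 200.

200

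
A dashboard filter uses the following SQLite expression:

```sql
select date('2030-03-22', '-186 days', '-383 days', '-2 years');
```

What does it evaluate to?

2026-08-30

Applying '-186 days' to 2030-03-22: counting 186 days back gives 2029-09-17.
Applying '-383 days' to 2029-09-17: counting 383 days back gives 2028-08-30.
Adding -2 years to 2028-08-30 gives 2026-08-30.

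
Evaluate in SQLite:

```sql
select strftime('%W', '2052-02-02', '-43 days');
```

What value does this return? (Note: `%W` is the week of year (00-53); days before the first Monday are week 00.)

51

First apply '-43 days': 2052-02-02 → 2051-12-21.
2051-12-21 is a Thursday. SQLite's %W counts Mondays since the year started; the result is 51.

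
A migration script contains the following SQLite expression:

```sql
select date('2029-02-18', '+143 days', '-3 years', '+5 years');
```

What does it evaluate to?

2031-07-11

Applying '+143 days' to 2029-02-18: counting 143 days forward gives 2029-07-11.
Adding -3 years to 2029-07-11 gives 2026-07-11.
Adding +5 years to 2026-07-11 gives 2031-07-11.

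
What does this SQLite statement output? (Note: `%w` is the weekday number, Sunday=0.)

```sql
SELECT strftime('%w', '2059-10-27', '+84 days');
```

1

First apply '+84 days': 2059-10-27 → 2060-01-19.
2060-01-19 is a Monday; with Sunday=0 that is 1.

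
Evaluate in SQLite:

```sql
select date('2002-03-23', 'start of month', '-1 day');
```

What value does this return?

2002-02-28

`start of month` rewinds 2002-03-23 to 2002-03-01.
Going back 1 day from 2002-03-01 reaches 2002-02-28 (last day of February, 28 days).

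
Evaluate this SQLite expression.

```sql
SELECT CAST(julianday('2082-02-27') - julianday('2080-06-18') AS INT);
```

619

12 days remain in June 2080 after the 18th (30 − 18).
Full months from July 2080 through January 2082 contribute their day counts.
Then 27 days into February 2082.
Total: 12 + 31 + 31 + 30 + 31 + 30 + 31 + 31 + 28 + 31 + 30 + 31 + 30 + 31 + 31 + 30 + 31 + 30 + 31 + 31 + 27 = 619.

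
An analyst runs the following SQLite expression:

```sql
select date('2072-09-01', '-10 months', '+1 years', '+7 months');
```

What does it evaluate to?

Adding -10 months to 2072-09-01 gives 2071-11-01.
Adding +1 year to 2071-11-01 gives 2072-11-01.
Adding +7 months to 2072-11-01 gives 2073-06-01.

2073-06-01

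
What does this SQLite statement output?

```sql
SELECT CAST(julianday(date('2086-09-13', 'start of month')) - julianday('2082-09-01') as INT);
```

1461

`start of month` rewinds 2086-09-13 to 2086-09-01.
29 days remain in September 2082 after the 1st (30 − 1).
Full months from October 2082 through August 2086 contribute their day counts.
Then 1 day into September 2086.
Total: 29 + 31 + 30 + 31 + 31 + 28 + 31 + 30 + 31 + 30 + 31 + 31 + 30 + 31 + 30 + 31 + 31 + 29 + 31 + 30 + 31 + 30 + 31 + 31 + 30 + 31 + 30 + 31 + 31 + 28 + 31 + 30 + 31 + 30 + 31 + 31 + 30 + 31 + 30 + 31 + 31 + 28 + 31 + 30 + 31 + 30 + 31 + 31 + 1 = 1461.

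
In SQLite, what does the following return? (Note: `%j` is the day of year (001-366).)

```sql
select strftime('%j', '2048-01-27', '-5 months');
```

239

First apply '-5 months': 2048-01-27 → 2047-08-27.
Day-of-year for 2047-08-27: days since 2047-01-01 inclusive = 239, zero-padded to 239.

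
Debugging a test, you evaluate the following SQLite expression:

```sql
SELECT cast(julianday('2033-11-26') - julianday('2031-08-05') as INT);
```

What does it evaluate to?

844

26 days remain in August 2031 after the 5th (31 − 5).
Full months from September 2031 through October 2033 contribute their day counts.
Then 26 days into November 2033.
Total: 26 + 30 + 31 + 30 + 31 + 31 + 29 + 31 + 30 + 31 + 30 + 31 + 31 + 30 + 31 + 30 + 31 + 31 + 28 + 31 + 30 + 31 + 30 + 31 + 31 + 30 + 31 + 26 = 844.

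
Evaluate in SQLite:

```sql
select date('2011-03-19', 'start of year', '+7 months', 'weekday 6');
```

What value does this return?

`start of year` rewinds 2011-03-19 to 2011-01-01.
Adding +7 months to 2011-01-01 gives 2011-08-01.
`weekday 6` advances to the next Saturday; 2011-08-01 is a Monday, so it moves forward to 2011-08-06.

2011-08-06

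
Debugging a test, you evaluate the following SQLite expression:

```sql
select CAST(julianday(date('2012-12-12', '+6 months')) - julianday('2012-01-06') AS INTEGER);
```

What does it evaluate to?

523

Adding +6 months to 2012-12-12 gives 2013-06-12.
25 days remain in January 2012 after the 6th (31 − 6).
Full months from February 2012 through May 2013 contribute their day counts.
Then 12 days into June 2013.
Total: 25 + 29 + 31 + 30 + 31 + 30 + 31 + 31 + 30 + 31 + 30 + 31 + 31 + 28 + 31 + 30 + 31 + 12 = 523.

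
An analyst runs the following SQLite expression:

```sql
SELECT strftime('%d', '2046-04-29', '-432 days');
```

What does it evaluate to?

21

First apply '-432 days': 2046-04-29 → 2045-02-21.
`%d` extracts the 2-digit day of month: 21.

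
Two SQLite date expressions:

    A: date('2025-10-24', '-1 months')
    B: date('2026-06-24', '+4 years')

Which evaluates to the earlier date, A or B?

A

A = 2025-09-24.
B = 2030-06-24.
A is earlier.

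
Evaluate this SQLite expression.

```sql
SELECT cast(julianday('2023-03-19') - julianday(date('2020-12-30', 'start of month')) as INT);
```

838

`start of month` rewinds 2020-12-30 to 2020-12-01.
30 days remain in December 2020 after the 1st (31 − 1).
Full months from January 2021 through February 2023 contribute their day counts.
Then 19 days into March 2023.
Total: 30 + 31 + 28 + 31 + 30 + 31 + 30 + 31 + 31 + 30 + 31 + 30 + 31 + 31 + 28 + 31 + 30 + 31 + 30 + 31 + 31 + 30 + 31 + 30 + 31 + 31 + 28 + 19 = 838.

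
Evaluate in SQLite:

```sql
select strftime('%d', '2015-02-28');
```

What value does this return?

`%d` extracts the 2-digit day of month: 28.

28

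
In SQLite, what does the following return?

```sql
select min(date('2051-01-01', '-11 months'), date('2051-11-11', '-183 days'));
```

date('2051-01-01', '-11 months') → 2050-02-01.
date('2051-11-11', '-183 days') → 2051-05-12.
Earlier of the two is 2050-02-01.

2050-02-01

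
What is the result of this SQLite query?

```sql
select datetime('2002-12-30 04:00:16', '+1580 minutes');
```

2002-12-31 06:20:16

1580 minutes = 26h 20m; +1580 minutes from 2002-12-30 04:00:16 is 2002-12-31 06:20:16 (crosses midnight).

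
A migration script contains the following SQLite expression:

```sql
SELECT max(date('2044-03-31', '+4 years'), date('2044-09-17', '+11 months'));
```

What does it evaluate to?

2048-03-31

date('2044-03-31', '+4 years') → 2048-03-31.
date('2044-09-17', '+11 months') → 2045-08-17.
Later of the two is 2048-03-31.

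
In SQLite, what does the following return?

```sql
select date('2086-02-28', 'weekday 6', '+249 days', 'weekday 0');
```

`weekday 6` advances to the next Saturday; 2086-02-28 is a Thursday, so it moves forward to 2086-03-02.
Applying '+249 days' to 2086-03-02: counting 249 days forward gives 2086-11-06.
`weekday 0` advances to the next Sunday; 2086-11-06 is a Wednesday, so it moves forward to 2086-11-10.

2086-11-10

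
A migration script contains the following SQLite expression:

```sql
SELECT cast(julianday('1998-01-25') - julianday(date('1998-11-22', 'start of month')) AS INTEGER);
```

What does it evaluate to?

`start of month` rewinds 1998-11-22 to 1998-11-01.
6 days remain in January 1998 after the 25th (31 − 25).
Full months from February 1998 through October 1998 contribute their day counts.
Then 1 day into November 1998.
Total: 6 + 28 + 31 + 30 + 31 + 30 + 31 + 31 + 30 + 31 + 1 = 280.
The subtraction is earlier − later, so the result is −280 → -280.

-280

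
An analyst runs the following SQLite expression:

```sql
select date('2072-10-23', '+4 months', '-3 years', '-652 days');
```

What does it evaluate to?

Adding +4 months to 2072-10-23 gives 2073-02-23.
Adding -3 years to 2073-02-23 gives 2070-02-23.
Applying '-652 days' to 2070-02-23: counting 652 days back gives 2068-05-12.

2068-05-12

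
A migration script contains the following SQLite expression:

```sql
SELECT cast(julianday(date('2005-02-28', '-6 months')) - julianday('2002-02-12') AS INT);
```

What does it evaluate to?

928

Adding -6 months to 2005-02-28 gives 2004-08-28.
16 days remain in February 2002 after the 12th (28 − 12).
Full months from March 2002 through July 2004 contribute their day counts.
Then 28 days into August 2004.
Total: 16 + 31 + 30 + 31 + 30 + 31 + 31 + 30 + 31 + 30 + 31 + 31 + 28 + 31 + 30 + 31 + 30 + 31 + 31 + 30 + 31 + 30 + 31 + 31 + 29 + 31 + 30 + 31 + 30 + 31 + 28 = 928.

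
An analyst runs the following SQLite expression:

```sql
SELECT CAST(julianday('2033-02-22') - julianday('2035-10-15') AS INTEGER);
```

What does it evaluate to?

-965

6 days remain in February 2033 after the 22nd (28 − 22).
Full months from March 2033 through September 2035 contribute their day counts.
Then 15 days into October 2035.
Total: 6 + 31 + 30 + 31 + 30 + 31 + 31 + 30 + 31 + 30 + 31 + 31 + 28 + 31 + 30 + 31 + 30 + 31 + 31 + 30 + 31 + 30 + 31 + 31 + 28 + 31 + 30 + 31 + 30 + 31 + 31 + 30 + 15 = 965.
The subtraction is earlier − later, so the result is −965 → -965.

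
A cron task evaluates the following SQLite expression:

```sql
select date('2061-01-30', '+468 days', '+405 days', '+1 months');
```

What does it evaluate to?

Applying '+468 days' to 2061-01-30: counting 468 days forward gives 2062-05-13.
Applying '+405 days' to 2062-05-13: counting 405 days forward gives 2063-06-22.
Adding +1 month to 2063-06-22 gives 2063-07-22.

2063-07-22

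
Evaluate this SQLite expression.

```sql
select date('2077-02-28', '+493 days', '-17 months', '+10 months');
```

Applying '+493 days' to 2077-02-28: counting 493 days forward gives 2078-07-06.
Adding -17 months to 2078-07-06 gives 2077-02-06.
Adding +10 months to 2077-02-06 gives 2077-12-06.

2077-12-06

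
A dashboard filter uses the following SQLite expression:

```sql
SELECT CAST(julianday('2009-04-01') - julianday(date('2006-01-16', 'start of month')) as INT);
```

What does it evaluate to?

1186

`start of month` rewinds 2006-01-16 to 2006-01-01.
30 days remain in January 2006 after the 1st (31 − 1).
Full months from February 2006 through March 2009 contribute their day counts.
Then 1 day into April 2009.
Total: 30 + 28 + 31 + 30 + 31 + 30 + 31 + 31 + 30 + 31 + 30 + 31 + 31 + 28 + 31 + 30 + 31 + 30 + 31 + 31 + 30 + 31 + 30 + 31 + 31 + 29 + 31 + 30 + 31 + 30 + 31 + 31 + 30 + 31 + 30 + 31 + 31 + 28 + 31 + 1 = 1186.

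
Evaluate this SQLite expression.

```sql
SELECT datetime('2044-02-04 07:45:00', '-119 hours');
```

-119 hours from 2044-02-04 07:45:00 is 2044-01-30 08:45:00 (crosses midnight).

2044-01-30 08:45:00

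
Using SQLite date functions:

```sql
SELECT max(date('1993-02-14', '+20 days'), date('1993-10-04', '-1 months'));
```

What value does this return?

1993-09-04

date('1993-02-14', '+20 days') → 1993-03-06.
date('1993-10-04', '-1 months') → 1993-09-04.
Later of the two is 1993-09-04.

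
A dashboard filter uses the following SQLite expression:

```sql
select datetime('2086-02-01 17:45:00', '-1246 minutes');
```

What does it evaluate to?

2086-01-31 20:59:00

1246 minutes = 20h 46m; -1246 minutes from 2086-02-01 17:45:00 is 2086-01-31 20:59:00 (crosses midnight).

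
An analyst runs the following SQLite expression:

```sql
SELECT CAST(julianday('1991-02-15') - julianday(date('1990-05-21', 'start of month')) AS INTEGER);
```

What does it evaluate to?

290

`start of month` rewinds 1990-05-21 to 1990-05-01.
30 days remain in May 1990 after the 1st (31 − 1).
Full months from June 1990 through January 1991 contribute their day counts.
Then 15 days into February 1991.
Total: 30 + 30 + 31 + 31 + 30 + 31 + 30 + 31 + 31 + 15 = 290.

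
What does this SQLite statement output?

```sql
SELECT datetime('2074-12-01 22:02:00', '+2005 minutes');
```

2074-12-03 07:27:00

2005 minutes = 33h 25m; +2005 minutes from 2074-12-01 22:02:00 is 2074-12-03 07:27:00 (crosses midnight).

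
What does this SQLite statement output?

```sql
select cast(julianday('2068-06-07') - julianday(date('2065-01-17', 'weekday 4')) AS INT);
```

1232

`weekday 4` advances to the next Thursday; 2065-01-17 is a Saturday, so it moves forward to 2065-01-22.
9 days remain in January 2065 after the 22nd (31 − 22).
Full months from February 2065 through May 2068 contribute their day counts.
Then 7 days into June 2068.
Total: 9 + 28 + 31 + 30 + 31 + 30 + 31 + 31 + 30 + 31 + 30 + 31 + 31 + 28 + 31 + 30 + 31 + 30 + 31 + 31 + 30 + 31 + 30 + 31 + 31 + 28 + 31 + 30 + 31 + 30 + 31 + 31 + 30 + 31 + 30 + 31 + 31 + 29 + 31 + 30 + 31 + 7 = 1232.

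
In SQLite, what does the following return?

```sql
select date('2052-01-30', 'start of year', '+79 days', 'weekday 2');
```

`start of year` rewinds 2052-01-30 to 2052-01-01.
Applying '+79 days' to 2052-01-01: counting 79 days forward gives 2052-03-20.
`weekday 2` advances to the next Tuesday; 2052-03-20 is a Wednesday, so it moves forward to 2052-03-26.

2052-03-26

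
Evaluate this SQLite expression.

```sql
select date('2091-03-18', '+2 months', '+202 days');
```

Adding +2 months to 2091-03-18 gives 2091-05-18.
Applying '+202 days' to 2091-05-18: counting 202 days forward gives 2091-12-06.

2091-12-06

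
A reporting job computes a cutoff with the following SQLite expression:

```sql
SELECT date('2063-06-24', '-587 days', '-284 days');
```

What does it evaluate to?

Applying '-587 days' to 2063-06-24: counting 587 days back gives 2061-11-14.
Applying '-284 days' to 2061-11-14: counting 284 days back gives 2061-02-03.

2061-02-03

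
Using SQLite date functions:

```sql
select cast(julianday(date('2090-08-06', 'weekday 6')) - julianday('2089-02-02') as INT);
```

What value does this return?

556

`weekday 6` advances to the next Saturday; 2090-08-06 is a Sunday, so it moves forward to 2090-08-12.
26 days remain in February 2089 after the 2nd (28 − 2).
Full months from March 2089 through July 2090 contribute their day counts.
Then 12 days into August 2090.
Total: 26 + 31 + 30 + 31 + 30 + 31 + 31 + 30 + 31 + 30 + 31 + 31 + 28 + 31 + 30 + 31 + 30 + 31 + 12 = 556.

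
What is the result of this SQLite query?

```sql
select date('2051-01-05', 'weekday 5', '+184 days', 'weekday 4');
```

`weekday 5` advances to the next Friday; 2051-01-05 is a Thursday, so it moves forward to 2051-01-06.
Applying '+184 days' to 2051-01-06: counting 184 days forward gives 2051-07-09.
`weekday 4` advances to the next Thursday; 2051-07-09 is a Sunday, so it moves forward to 2051-07-13.

2051-07-13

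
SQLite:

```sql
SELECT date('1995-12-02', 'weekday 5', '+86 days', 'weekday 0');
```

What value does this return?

1996-03-03

`weekday 5` advances to the next Friday; 1995-12-02 is a Saturday, so it moves forward to 1995-12-08.
Applying '+86 days' to 1995-12-08: counting 86 days forward gives 1996-03-03.
`weekday 0` advances to the next Sunday; 1996-03-03 is already a Sunday, so it stays at 1996-03-03.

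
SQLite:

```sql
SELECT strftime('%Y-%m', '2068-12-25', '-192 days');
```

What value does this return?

2068-06

First apply '-192 days': 2068-12-25 → 2068-06-16.
`%Y-%m` extracts the year-month: 2068-06.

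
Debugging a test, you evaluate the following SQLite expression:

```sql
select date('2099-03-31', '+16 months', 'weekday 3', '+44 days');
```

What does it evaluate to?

Adding +16 months to 2099-03-31 gives 2100-07-31.
`weekday 3` advances to the next Wednesday; 2100-07-31 is a Saturday, so it moves forward to 2100-08-04.
Applying '+44 days' to 2100-08-04: counting 44 days forward gives 2100-09-17.

2100-09-17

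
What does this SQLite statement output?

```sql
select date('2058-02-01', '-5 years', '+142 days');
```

2053-06-23

Adding -5 years to 2058-02-01 gives 2053-02-01.
Applying '+142 days' to 2053-02-01: counting 142 days forward gives 2053-06-23.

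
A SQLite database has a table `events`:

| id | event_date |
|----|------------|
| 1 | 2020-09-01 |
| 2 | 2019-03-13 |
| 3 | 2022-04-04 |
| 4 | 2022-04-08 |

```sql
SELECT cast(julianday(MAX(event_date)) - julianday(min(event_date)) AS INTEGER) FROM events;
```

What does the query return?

MIN = 2019-03-13, MAX = 2022-04-08.
18 days remain in March 2019 after the 13th (31 − 13).
Full months from April 2019 through March 2022 contribute their day counts.
Then 8 days into April 2022.
Total: 18 + 30 + 31 + 30 + 31 + 31 + 30 + 31 + 30 + 31 + 31 + 29 + 31 + 30 + 31 + 30 + 31 + 31 + 30 + 31 + 30 + 31 + 31 + 28 + 31 + 30 + 31 + 30 + 31 + 31 + 30 + 31 + 30 + 31 + 31 + 28 + 31 + 8 = 1122.

1122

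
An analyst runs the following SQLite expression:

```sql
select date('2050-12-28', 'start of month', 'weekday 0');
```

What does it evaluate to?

`start of month` rewinds 2050-12-28 to 2050-12-01.
`weekday 0` advances to the next Sunday; 2050-12-01 is a Thursday, so it moves forward to 2050-12-04.

2050-12-04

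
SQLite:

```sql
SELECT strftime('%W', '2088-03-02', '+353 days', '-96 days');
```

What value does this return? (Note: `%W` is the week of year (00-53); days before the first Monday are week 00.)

45

First apply '+353 days', '-96 days': 2088-03-02 → 2088-11-14.
2088-11-14 is a Sunday. SQLite's %W counts Mondays since the year started; the result is 45.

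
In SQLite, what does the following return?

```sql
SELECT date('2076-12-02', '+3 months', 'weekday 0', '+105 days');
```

Adding +3 months to 2076-12-02 gives 2077-03-02.
`weekday 0` advances to the next Sunday; 2077-03-02 is a Tuesday, so it moves forward to 2077-03-07.
Applying '+105 days' to 2077-03-07: counting 105 days forward gives 2077-06-20.

2077-06-20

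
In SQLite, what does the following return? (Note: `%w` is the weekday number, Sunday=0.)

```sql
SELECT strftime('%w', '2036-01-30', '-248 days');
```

0

First apply '-248 days': 2036-01-30 → 2035-05-27.
2035-05-27 is a Sunday; with Sunday=0 that is 0.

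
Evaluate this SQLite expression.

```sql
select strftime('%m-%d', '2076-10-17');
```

`%m-%d` extracts the month-day: 10-17.

10-17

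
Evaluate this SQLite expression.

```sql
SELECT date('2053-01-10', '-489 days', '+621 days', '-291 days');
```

Applying '-489 days' to 2053-01-10: counting 489 days back gives 2051-09-09.
Applying '+621 days' to 2051-09-09: counting 621 days forward gives 2053-05-22.
Applying '-291 days' to 2053-05-22: counting 291 days back gives 2052-08-04.

2052-08-04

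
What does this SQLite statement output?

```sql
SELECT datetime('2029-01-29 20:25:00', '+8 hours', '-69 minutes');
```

2029-01-30 03:16:00

+8 hours from 2029-01-29 20:25:00 is 2029-01-30 04:25:00 (crosses midnight).
69 minutes = 1h 9m; -69 minutes from 2029-01-30 04:25:00 is 2029-01-30 03:16:00.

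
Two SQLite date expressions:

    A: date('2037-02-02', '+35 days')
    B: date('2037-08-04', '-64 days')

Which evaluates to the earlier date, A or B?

A = 2037-03-09.
B = 2037-06-01.
A is earlier.

A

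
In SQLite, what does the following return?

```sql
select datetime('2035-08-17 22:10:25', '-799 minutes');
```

799 minutes = 13h 19m; -799 minutes from 2035-08-17 22:10:25 is 2035-08-17 08:51:25.

2035-08-17 08:51:25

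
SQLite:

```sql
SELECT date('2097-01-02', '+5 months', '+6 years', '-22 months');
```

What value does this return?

2101-08-02

Adding +5 months to 2097-01-02 gives 2097-06-02.
Adding +6 years to 2097-06-02 gives 2103-06-02.
Adding -22 months to 2103-06-02 gives 2101-08-02.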